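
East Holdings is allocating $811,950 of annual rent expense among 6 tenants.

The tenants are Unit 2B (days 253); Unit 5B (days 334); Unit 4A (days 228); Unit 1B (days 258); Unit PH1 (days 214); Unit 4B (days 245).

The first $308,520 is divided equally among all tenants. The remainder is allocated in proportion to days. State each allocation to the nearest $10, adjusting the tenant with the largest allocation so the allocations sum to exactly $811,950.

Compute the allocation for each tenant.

First tranche $308,520 split equally: $51,420 each.
Remainder $503,430 by days (total 1,532): Unit 2B 83,138.24 → $83,140; Unit 5B 109,755.63 → $109,760; Unit 4A 74,923.00 → $74,920; Unit 1B 84,781.29 → $84,780; Unit PH1 70,322.47 → $70,320; Unit 4B 80,509.37 → $80,510.
Totals: Unit 2B $51,420 + $83,140 = $134,560; Unit 5B $51,420 + $109,760 = $161,180; Unit 4A $51,420 + $74,920 = $126,340; Unit 1B $51,420 + $84,780 = $136,200; Unit PH1 $51,420 + $70,320 = $121,740; Unit 4B $51,420 + $80,510 = $131,930.

Unit 2B: $134,560 · Unit 5B: $161,180 · Unit 4A: $126,340 · Unit 1B: $136,200 · Unit PH1: $121,740 · Unit 4B: $131,930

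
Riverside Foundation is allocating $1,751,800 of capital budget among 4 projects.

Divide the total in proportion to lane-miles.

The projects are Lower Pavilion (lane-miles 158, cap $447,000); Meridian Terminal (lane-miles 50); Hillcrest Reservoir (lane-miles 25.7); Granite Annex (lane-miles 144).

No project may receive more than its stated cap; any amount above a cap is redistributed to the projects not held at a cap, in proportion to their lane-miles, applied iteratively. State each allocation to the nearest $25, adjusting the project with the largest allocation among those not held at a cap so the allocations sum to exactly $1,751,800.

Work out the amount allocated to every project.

Total lane-miles = 377.7.
Proportional shares (ignoring caps): Lower Pavilion 732,815.46; Meridian Terminal 231,903.63; Hillcrest Reservoir 119,198.46; Granite Annex 667,882.45.
Held at cap: Lower Pavilion ($447,000); residual $1,304,800 reallocated over remaining lane-miles 219.7.
Shares after redistribution: Meridian Terminal 296,950.39 → $296,950; Hillcrest Reservoir 152,632.50 → $152,625; Granite Annex 855,217.11 → $855,225.

Lower Pavilion: $447,000 · Meridian Terminal: $296,950 · Hillcrest Reservoir: $152,625 · Granite Annex: $855,225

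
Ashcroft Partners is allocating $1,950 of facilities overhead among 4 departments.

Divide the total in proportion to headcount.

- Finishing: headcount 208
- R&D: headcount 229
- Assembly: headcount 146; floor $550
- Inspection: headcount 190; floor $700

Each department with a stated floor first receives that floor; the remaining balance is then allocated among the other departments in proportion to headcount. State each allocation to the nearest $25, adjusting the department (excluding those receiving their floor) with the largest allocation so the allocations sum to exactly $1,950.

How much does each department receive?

Minimums first: Assembly $550; Inspection $700. Balance $700.
Balance split over remaining headcount 437: Finishing 333.18 → $325; R&D 366.82 → $375.

Finishing: $325 · R&D: $375 · Assembly: $550 · Inspection: $700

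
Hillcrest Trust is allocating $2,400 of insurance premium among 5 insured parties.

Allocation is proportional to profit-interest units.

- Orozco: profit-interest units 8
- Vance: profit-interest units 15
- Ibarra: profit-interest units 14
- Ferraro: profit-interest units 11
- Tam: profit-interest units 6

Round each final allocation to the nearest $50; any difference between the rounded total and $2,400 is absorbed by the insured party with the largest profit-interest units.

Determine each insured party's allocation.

Orozco: $350 · Vance: $700 · Ibarra: $600 · Ferraro: $500 · Tam: $250

Combined profit-interest units = 54.
Unrounded shares: Orozco 8/54 × $2,400 = 355.56; Vance 15/54 × $2,400 = 666.67; Ibarra 14/54 × $2,400 = 622.22; Ferraro 11/54 × $2,400 = 488.89; Tam 6/54 × $2,400 = 266.67.
At nearest $50: Orozco $350; Vance $650; Ibarra $600; Ferraro $500; Tam $250. Sum = $2,350.
Difference $2,400 − $2,350 = +$50 applied to largest profit-interest units (Vance): Vance becomes $700.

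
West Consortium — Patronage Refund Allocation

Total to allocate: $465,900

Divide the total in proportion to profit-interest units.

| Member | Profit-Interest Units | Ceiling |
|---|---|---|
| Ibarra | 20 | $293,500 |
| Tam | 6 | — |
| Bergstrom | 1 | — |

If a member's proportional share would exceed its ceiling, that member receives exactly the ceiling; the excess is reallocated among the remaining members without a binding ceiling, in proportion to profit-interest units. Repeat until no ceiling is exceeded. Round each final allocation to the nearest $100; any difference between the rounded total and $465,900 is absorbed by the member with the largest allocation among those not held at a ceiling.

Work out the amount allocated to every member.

Ibarra: $293,500 · Tam: $147,800 · Bergstrom: $24,600

Combined profit-interest units = 27.
Pro-rata shares before constraints: Ibarra 345,111.11; Tam 103,533.33; Bergstrom 17,255.56.
Capped: Ibarra ($293,500); remaining pool $172,400 reallocated over remaining profit-interest units 7.
Shares after redistribution: Tam 147,771.43 → $147,800; Bergstrom 24,628.57 → $24,600.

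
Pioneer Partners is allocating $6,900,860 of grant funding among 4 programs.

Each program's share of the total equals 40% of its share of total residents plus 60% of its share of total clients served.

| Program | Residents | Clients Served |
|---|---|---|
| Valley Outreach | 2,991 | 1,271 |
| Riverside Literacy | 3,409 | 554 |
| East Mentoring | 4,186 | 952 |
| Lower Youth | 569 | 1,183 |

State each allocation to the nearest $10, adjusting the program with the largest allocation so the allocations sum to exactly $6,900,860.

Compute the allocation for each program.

Residents total 11,155; clients served total 3,960.
Composite weights (40% residents + 60% clients served): Valley Outreach 0.2998; Riverside Literacy 0.2062; East Mentoring 0.2943; Lower Youth 0.1996.
Unrounded shares: Valley Outreach 2,069,071.82; Riverside Literacy 1,422,823.05; East Mentoring 2,031,237.20; Lower Youth 1,377,727.93.
Rounded to nearest $10: Valley Outreach $2,069,070; Riverside Literacy $1,422,820; East Mentoring $2,031,240; Lower Youth $1,377,730. Sum = $6,900,860.
Rounded total matches; no reconciliation needed.

Valley Outreach: $2,069,070 · Riverside Literacy: $1,422,820 · East Mentoring: $2,031,240 · Lower Youth: $1,377,730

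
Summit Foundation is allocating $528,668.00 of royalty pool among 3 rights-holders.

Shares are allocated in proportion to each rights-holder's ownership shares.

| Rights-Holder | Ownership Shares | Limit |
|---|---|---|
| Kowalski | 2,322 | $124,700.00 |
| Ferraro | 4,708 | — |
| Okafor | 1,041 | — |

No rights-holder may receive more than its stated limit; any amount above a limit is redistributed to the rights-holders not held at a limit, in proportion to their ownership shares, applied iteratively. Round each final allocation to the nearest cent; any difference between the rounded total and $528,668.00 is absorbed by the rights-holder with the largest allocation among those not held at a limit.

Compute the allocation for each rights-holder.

Kowalski: $124,700.00 · Ferraro: $330,819.51 · Okafor: $73,148.49

Combined ownership shares = 8,071.
Pro-rata shares before constraints: Kowalski 152,096.0347; Ferraro 308,384.2082; Okafor 68,187.7572.
Capped: Kowalski ($124,700.00); balance $403,968.00 reallocated over remaining ownership shares 5,749.
Remaining shares: Ferraro 330,819.5067 → $330,819.51; Okafor 73,148.4933 → $73,148.49.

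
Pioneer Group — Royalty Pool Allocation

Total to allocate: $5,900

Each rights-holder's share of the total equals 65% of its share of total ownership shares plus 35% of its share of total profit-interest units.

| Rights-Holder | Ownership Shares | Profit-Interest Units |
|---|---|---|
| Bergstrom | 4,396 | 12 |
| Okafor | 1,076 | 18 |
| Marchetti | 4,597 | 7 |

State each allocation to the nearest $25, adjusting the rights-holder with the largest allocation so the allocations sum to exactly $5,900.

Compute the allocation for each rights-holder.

Bergstrom: $2,325; Okafor: $1,425; Marchetti: $2,150

Ownership shares total 10,069; profit-interest units total 37.
Combined weights (65% ownership shares + 35% profit-interest units): Bergstrom 0.3973; Okafor 0.2397; Marchetti 0.3630.
Raw shares: Bergstrom 2,344.04; Okafor 1,414.41; Marchetti 2,141.54.
After rounding ($25): Bergstrom $2,350; Okafor $1,425; Marchetti $2,150. Sum = $5,925.
Difference $5,900 − $5,925 = −$25 applied to largest allocation (Bergstrom): Bergstrom becomes $2,325.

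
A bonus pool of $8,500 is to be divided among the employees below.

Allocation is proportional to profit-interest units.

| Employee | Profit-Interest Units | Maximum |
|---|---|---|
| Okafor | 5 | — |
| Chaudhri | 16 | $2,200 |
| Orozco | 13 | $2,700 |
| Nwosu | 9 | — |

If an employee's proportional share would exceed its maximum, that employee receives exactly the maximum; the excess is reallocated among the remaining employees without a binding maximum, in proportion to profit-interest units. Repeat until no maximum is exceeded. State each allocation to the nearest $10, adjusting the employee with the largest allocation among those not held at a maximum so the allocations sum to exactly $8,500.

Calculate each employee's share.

Okafor: $1,290 · Chaudhri: $2,200 · Orozco: $2,700 · Nwosu: $2,310

Combined profit-interest units = 43.
Pro-rata shares before constraints: Okafor 988.37; Chaudhri 3,162.79; Orozco 2,569.77; Nwosu 1,779.07.
Cap binds for Chaudhri ($2,200); residual $6,300 reallocated over remaining profit-interest units 27.
Cap binds for Orozco ($2,700); residual $3,600 reallocated over remaining profit-interest units 14.
Remaining shares: Okafor 1,285.71 → $1,290; Nwosu 2,314.29 → $2,310.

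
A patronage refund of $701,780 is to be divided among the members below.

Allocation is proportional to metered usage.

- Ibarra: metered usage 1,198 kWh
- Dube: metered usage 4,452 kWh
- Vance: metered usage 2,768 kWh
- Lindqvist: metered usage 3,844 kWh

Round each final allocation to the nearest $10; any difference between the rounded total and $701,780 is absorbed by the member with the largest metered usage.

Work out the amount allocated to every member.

Ibarra: $68,560 · Dube: $254,800 · Vance: $158,420 · Lindqvist: $220,000

Combined metered usage = 1,198 + 4,452 + 2,768 + 3,844 = 12,262.
Pro-rata amounts: Ibarra 68,564.05; Dube 254,797.31; Vance 158,418.45; Lindqvist 220,000.19.
Rounded to nearest $10: Ibarra $68,560; Dube $254,800; Vance $158,420; Lindqvist $220,000. Sum = $701,780.
Sum already equals the total — no adjustment.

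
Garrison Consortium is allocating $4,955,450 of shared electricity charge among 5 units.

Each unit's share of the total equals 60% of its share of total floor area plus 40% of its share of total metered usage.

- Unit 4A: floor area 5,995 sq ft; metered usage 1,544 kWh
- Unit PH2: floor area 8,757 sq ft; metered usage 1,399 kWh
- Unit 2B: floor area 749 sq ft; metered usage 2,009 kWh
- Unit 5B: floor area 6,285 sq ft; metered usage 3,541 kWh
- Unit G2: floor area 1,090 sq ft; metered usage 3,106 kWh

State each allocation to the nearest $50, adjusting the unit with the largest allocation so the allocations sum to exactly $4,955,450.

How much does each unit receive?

Unit 4A: $1,043,050 · Unit PH2: $1,377,250 · Unit 2B: $440,650 · Unit 5B: $1,422,050 · Unit G2: $672,450

Totals — floor area 22,876, metered usage 11,599.
Combined weights (60% floor area + 40% metered usage): Unit 4A 0.2105; Unit PH2 0.2779; Unit 2B 0.0889; Unit 5B 0.2870; Unit G2 0.1357.
Proportional shares: Unit 4A 1,043,047.88; Unit PH2 1,377,254.84; Unit 2B 440,672.70; Unit 5B 1,422,012.11; Unit G2 672,462.48.
At nearest $50: Unit 4A $1,043,050; Unit PH2 $1,377,250; Unit 2B $440,650; Unit 5B $1,422,000; Unit G2 $672,450. Sum = $4,955,400.
Difference $4,955,450 − $4,955,400 = +$50 applied to largest allocation (Unit 5B): Unit 5B becomes $1,422,050.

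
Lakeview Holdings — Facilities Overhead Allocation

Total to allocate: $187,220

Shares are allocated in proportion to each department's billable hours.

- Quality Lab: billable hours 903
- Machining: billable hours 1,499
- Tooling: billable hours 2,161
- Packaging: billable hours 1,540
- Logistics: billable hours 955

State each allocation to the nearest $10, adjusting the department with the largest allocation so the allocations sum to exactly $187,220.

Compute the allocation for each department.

Billable hours total: 7,058.
Proportional shares: Quality Lab 903/7,058 × $187,220 = 23,952.91; Machining 1,499/7,058 × $187,220 = 39,762.37; Tooling 2,161/7,058 × $187,220 = 57,322.53; Packaging 1,540/7,058 × $187,220 = 40,849.93; Logistics 955/7,058 × $187,220 = 25,332.26.
After rounding ($10): Quality Lab $23,950; Machining $39,760; Tooling $57,320; Packaging $40,850; Logistics $25,330. Sum = $187,210.
Difference $187,220 − $187,210 = +$10 applied to largest allocation (Tooling): Tooling becomes $57,330.

Quality Lab: $23,950 | Machining: $39,760 | Tooling: $57,330 | Packaging: $40,850 | Logistics: $25,330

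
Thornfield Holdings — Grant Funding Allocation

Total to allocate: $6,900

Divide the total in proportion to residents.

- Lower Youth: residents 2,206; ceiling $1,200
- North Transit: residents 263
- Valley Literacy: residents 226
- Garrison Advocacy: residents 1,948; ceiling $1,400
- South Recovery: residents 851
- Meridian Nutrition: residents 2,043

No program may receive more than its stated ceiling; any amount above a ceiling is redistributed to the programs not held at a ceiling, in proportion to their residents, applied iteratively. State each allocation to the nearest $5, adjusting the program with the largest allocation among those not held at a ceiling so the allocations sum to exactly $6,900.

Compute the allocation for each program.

Sum of residents: 7,537.
Unconstrained shares: Lower Youth 2,019.56; North Transit 240.77; Valley Literacy 206.90; Garrison Advocacy 1,783.36; South Recovery 779.08; Meridian Nutrition 1,870.33.
Held at cap: Lower Youth ($1,200), Garrison Advocacy ($1,400); balance $4,300 reallocated over remaining residents 3,383.
Shares after redistribution: North Transit 334.29 → $335; Valley Literacy 287.26 → $285; South Recovery 1,081.67 → $1,080; Meridian Nutrition 2,596.78 → $2,595.
Rounding difference +$5 applied to Meridian Nutrition → $2,600.

Lower Youth: $1,200 · North Transit: $335 · Valley Literacy: $285 · Garrison Advocacy: $1,400 · South Recovery: $1,080 · Meridian Nutrition: $2,600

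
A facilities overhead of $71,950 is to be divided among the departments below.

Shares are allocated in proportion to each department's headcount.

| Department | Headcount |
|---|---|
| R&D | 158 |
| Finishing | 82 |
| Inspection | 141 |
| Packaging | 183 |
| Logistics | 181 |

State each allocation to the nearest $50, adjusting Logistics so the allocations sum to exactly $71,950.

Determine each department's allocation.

R&D: $15,250; Finishing: $7,900; Inspection: $13,600; Packaging: $17,650; Logistics: $17,550

Combined headcount = 745.
Unrounded shares: R&D 158/745 × $71,950 = 15,259.19; Finishing 82/745 × $71,950 = 7,919.33; Inspection 141/745 × $71,950 = 13,617.38; Packaging 183/745 × $71,950 = 17,673.62; Logistics 181/745 × $71,950 = 17,480.47.
At nearest $50: R&D $15,250; Finishing $7,900; Inspection $13,600; Packaging $17,650; Logistics $17,500. Sum = $71,900.
Difference $71,950 − $71,900 = +$50 applied to Logistics: Logistics becomes $17,550.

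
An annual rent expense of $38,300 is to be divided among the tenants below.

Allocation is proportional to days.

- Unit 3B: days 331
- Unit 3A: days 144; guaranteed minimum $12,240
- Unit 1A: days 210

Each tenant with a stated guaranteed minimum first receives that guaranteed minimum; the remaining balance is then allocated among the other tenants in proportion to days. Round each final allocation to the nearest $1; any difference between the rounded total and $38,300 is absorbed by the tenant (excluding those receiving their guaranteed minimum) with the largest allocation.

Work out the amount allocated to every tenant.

Guaranteed amounts: Unit 3A $12,240. Remaining pool $26,060.
Remaining pool split over remaining days 541: Unit 3B 15,944.29 → $15,944; Unit 1A 10,115.71 → $10,116.

Unit 3B: $15,944; Unit 3A: $12,240; Unit 1A: $10,116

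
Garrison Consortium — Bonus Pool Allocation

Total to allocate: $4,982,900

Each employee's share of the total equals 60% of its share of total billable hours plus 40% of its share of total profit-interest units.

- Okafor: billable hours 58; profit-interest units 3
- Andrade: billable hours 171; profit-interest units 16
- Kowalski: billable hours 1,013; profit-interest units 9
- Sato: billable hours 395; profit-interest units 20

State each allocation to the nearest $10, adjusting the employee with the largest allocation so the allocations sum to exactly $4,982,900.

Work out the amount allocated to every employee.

Okafor: $230,500 · Andrade: $976,690 · Kowalski: $2,223,820 · Sato: $1,551,890

Billable hours total 1,637; profit-interest units total 48.
Combined weights (60% billable hours + 40% profit-interest units): Okafor 0.0463; Andrade 0.1960; Kowalski 0.4463; Sato 0.3114.
Unrounded shares: Okafor 230,500.98; Andrade 976,693.04; Kowalski 2,223,813.18; Sato 1,551,892.80.
After rounding ($10): Okafor $230,500; Andrade $976,690; Kowalski $2,223,810; Sato $1,551,890. Sum = $4,982,890.
Difference $4,982,900 − $4,982,890 = +$10 applied to largest allocation (Kowalski): Kowalski becomes $2,223,820.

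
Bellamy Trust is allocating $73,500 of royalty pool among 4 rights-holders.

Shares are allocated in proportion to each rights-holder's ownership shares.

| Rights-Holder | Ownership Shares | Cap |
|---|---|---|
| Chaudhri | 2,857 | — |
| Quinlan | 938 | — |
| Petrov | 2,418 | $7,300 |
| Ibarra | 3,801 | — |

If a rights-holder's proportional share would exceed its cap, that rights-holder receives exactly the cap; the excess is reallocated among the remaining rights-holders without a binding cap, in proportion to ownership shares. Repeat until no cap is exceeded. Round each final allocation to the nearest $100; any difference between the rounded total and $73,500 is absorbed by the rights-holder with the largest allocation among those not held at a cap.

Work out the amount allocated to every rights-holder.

Ownership shares total: 10,014.
Pro-rata shares before constraints: Chaudhri 20,969.59; Quinlan 6,884.66; Petrov 17,747.45; Ibarra 27,898.29.
Cap binds for Petrov ($7,300); remaining pool $66,200 reallocated over remaining ownership shares 7,596.
Redistributed shares: Chaudhri 24,899.08 → $24,900; Quinlan 8,174.78 → $8,200; Ibarra 33,126.15 → $33,100.

Chaudhri: $24,900 | Quinlan: $8,200 | Petrov: $7,300 | Ibarra: $33,100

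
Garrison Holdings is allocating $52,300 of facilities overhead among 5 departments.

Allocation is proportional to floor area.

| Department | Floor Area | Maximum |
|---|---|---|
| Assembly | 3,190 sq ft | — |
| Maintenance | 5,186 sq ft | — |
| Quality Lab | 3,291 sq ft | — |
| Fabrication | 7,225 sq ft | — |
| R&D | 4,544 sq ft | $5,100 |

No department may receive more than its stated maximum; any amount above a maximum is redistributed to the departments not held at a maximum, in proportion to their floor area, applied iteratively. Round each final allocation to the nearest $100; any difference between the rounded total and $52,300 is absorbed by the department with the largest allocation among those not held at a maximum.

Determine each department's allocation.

Assembly: $8,000; Maintenance: $13,000; Quality Lab: $8,200; Fabrication: $18,000; R&D: $5,100

Sum of floor area: 23,436.
Unconstrained shares: Assembly 7,118.83; Maintenance 11,573.13; Quality Lab 7,344.23; Fabrication 16,123.38; R&D 10,140.43.
Held at cap: R&D ($5,100); remaining pool $47,200 reallocated over remaining floor area 18,892.
Remaining shares: Assembly 7,969.93 → $8,000; Maintenance 12,956.76 → $13,000; Quality Lab 8,222.27 → $8,200; Fabrication 18,051.03 → $18,100.
Rounding difference −$100 applied to Fabrication → $18,000.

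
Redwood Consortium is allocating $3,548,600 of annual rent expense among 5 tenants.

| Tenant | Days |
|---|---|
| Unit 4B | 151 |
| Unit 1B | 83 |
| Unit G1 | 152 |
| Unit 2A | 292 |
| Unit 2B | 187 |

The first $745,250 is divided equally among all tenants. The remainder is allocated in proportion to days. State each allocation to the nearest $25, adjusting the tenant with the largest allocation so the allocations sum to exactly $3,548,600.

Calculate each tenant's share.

Unit 4B: $638,425 | Unit 1B: $418,050 | Unit G1: $641,650 | Unit 2A: $1,095,375 | Unit 2B: $755,100

Equal tier: $745,250 ÷ 5 = $149,050 apiece.
Remainder $2,803,350 by days (total 865): Unit 4B 489,370.92 → $489,375; Unit 1B 268,991.97 → $269,000; Unit G1 492,611.79 → $492,600; Unit 2A 946,333.18 → $946,325; Unit 2B 606,042.14 → $606,050.
Totals: Unit 4B $149,050 + $489,375 = $638,425; Unit 1B $149,050 + $269,000 = $418,050; Unit G1 $149,050 + $492,600 = $641,650; Unit 2A $149,050 + $946,325 = $1,095,375; Unit 2B $149,050 + $606,050 = $755,100.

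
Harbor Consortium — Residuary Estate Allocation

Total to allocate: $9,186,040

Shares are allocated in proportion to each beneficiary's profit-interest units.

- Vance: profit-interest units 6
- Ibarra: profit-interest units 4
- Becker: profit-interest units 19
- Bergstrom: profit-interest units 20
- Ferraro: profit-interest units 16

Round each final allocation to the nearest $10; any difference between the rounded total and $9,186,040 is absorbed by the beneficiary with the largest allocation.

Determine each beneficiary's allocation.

Vance: $847,940; Ibarra: $565,290; Becker: $2,685,150; Bergstrom: $2,826,480; Ferraro: $2,261,180

Profit-interest units total: 65.
Unrounded shares: Vance 6/65 × $9,186,040 = 847,942.15; Ibarra 4/65 × $9,186,040 = 565,294.77; Becker 19/65 × $9,186,040 = 2,685,150.15; Bergstrom 20/65 × $9,186,040 = 2,826,473.85; Ferraro 16/65 × $9,186,040 = 2,261,179.08.
At nearest $10: Vance $847,940; Ibarra $565,290; Becker $2,685,150; Bergstrom $2,826,470; Ferraro $2,261,180. Sum = $9,186,030.
Difference $9,186,040 − $9,186,030 = +$10 applied to largest allocation (Bergstrom): Bergstrom becomes $2,826,480.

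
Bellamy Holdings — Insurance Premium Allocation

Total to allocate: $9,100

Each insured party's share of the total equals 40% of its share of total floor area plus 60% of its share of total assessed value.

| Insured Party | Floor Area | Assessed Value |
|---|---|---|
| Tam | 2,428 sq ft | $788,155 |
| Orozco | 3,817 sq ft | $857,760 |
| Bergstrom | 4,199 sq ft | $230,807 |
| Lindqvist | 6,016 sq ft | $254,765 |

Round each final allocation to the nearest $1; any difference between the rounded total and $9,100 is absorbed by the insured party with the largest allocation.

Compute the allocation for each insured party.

Floor area total 16,460; assessed value total 2,131,487.
Composite weights (40% floor area + 60% assessed value): Tam 0.2809; Orozco 0.3342; Bergstrom 0.1670; Lindqvist 0.2179.
Unrounded shares: Tam 2,555.86; Orozco 3,041.33; Bergstrom 1,519.81; Lindqvist 1,983.00.
Rounded to nearest $1: Tam $2,556; Orozco $3,041; Bergstrom $1,520; Lindqvist $1,983. Sum = $9,100.
Sum already equals the total — no adjustment.

Tam: $2,556 · Orozco: $3,041 · Bergstrom: $1,520 · Lindqvist: $1,983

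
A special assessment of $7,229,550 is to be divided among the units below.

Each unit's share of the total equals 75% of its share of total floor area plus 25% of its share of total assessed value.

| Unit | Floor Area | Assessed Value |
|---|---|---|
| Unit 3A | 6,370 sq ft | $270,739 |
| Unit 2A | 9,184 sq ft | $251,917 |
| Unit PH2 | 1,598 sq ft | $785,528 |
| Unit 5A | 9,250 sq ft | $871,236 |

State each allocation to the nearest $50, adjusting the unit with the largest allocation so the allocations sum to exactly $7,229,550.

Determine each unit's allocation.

Floor area total 26,402; assessed value total 2,179,420.
Blended shares (75% floor area + 25% assessed value): Unit 3A 0.2120; Unit 2A 0.2898; Unit PH2 0.1355; Unit 5A 0.3627.
Unrounded shares: Unit 3A 1,532,726.15; Unit 2A 2,095,026.56; Unit PH2 979,616.66; Unit 5A 2,622,180.62.
Rounded to nearest $50: Unit 3A $1,532,750; Unit 2A $2,095,050; Unit PH2 $979,600; Unit 5A $2,622,200. Sum = $7,229,600.
Difference $7,229,550 − $7,229,600 = −$50 applied to largest allocation (Unit 5A): Unit 5A becomes $2,622,150.

Unit 3A: $1,532,750; Unit 2A: $2,095,050; Unit PH2: $979,600; Unit 5A: $2,622,150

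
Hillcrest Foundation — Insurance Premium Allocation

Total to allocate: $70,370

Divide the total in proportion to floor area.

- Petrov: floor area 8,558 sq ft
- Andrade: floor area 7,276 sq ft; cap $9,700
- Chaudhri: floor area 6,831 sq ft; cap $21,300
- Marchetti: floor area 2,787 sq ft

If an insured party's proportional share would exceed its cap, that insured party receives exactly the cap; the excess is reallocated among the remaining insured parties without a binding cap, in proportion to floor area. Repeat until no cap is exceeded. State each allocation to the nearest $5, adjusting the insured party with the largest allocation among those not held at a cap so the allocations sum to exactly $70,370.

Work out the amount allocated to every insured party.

Petrov: $29,700 | Andrade: $9,700 | Chaudhri: $21,300 | Marchetti: $9,670

Sum of floor area: 25,452.
Unconstrained shares: Petrov 23,661.26; Andrade 20,116.77; Chaudhri 18,886.43; Marchetti 7,705.53.
Cap binds for Andrade ($9,700); residual $60,670 reallocated over remaining floor area 18,176.
Cap binds for Chaudhri ($21,300); residual $39,370 reallocated over remaining floor area 11,345.
Shares after redistribution: Petrov 29,698.41 → $29,700; Marchetti 9,671.59 → $9,670.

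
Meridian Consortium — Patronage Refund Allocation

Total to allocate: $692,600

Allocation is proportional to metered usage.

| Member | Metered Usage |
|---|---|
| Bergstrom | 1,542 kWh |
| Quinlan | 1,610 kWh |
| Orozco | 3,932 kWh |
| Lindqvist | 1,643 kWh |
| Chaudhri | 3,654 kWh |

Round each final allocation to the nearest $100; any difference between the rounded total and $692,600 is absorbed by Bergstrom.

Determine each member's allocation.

Bergstrom: $86,200 · Quinlan: $90,100 · Orozco: $220,000 · Lindqvist: $91,900 · Chaudhri: $204,400

Combined metered usage = 12,381.
Pro-rata amounts: Bergstrom 1,542/12,381 × $692,600 = 86,260.33; Quinlan 1,610/12,381 × $692,600 = 90,064.29; Orozco 3,932/12,381 × $692,600 = 219,958.26; Lindqvist 1,643/12,381 × $692,600 = 91,910.33; Chaudhri 3,654/12,381 × $692,600 = 204,406.78.
At nearest $100: Bergstrom $86,300; Quinlan $90,100; Orozco $220,000; Lindqvist $91,900; Chaudhri $204,400. Sum = $692,700.
Difference $692,600 − $692,700 = −$100 applied to Bergstrom: Bergstrom becomes $86,200.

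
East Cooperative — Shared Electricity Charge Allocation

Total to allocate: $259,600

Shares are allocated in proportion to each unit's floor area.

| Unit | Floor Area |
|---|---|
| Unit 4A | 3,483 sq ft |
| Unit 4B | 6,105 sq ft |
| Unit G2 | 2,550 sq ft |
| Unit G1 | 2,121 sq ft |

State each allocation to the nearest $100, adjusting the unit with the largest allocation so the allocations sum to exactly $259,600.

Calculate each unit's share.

Floor area total: 14,259.
Unrounded shares: Unit 4A 3,483/14,259 × $259,600 = 63,411.66; Unit 4B 6,105/14,259 × $259,600 = 111,147.91; Unit G2 2,550/14,259 × $259,600 = 46,425.42; Unit G1 2,121/14,259 × $259,600 = 38,615.02.
At nearest $100: Unit 4A $63,400; Unit 4B $111,100; Unit G2 $46,400; Unit G1 $38,600. Sum = $259,500.
Difference $259,600 − $259,500 = +$100 applied to largest allocation (Unit 4B): Unit 4B becomes $111,200.

Unit 4A: $63,400 · Unit 4B: $111,200 · Unit G2: $46,400 · Unit G1: $38,600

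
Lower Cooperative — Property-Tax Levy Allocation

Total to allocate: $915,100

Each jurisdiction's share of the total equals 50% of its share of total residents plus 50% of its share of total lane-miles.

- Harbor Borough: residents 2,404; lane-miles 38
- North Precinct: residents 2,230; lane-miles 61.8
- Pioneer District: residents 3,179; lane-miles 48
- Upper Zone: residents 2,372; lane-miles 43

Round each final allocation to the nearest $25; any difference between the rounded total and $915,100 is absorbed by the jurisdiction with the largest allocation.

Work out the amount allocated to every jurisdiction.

Harbor Borough: $199,125 | North Precinct: $248,375 | Pioneer District: $257,925 | Upper Zone: $209,675

Totals — residents 10,185, lane-miles 190.8.
Combined weights (50% residents + 50% lane-miles): Harbor Borough 0.2176; North Precinct 0.2714; Pioneer District 0.2818; Upper Zone 0.2291.
Unrounded shares: Harbor Borough 199,123.38; North Precinct 248,380.47; Pioneer District 257,920.02; Upper Zone 209,676.12.
Rounded to nearest $25: Harbor Borough $199,125; North Precinct $248,375; Pioneer District $257,925; Upper Zone $209,675. Sum = $915,100.
Rounded total matches; no reconciliation needed.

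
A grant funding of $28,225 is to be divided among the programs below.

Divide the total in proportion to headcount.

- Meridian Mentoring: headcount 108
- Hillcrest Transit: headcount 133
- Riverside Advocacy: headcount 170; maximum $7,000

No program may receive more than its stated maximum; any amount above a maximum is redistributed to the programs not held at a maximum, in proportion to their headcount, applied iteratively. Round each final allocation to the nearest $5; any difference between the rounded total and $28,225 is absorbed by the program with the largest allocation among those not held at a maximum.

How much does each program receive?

Headcount total: 411.
Pro-rata shares before constraints: Meridian Mentoring 7,416.79; Hillcrest Transit 9,133.64; Riverside Advocacy 11,674.57.
Cap binds for Riverside Advocacy ($7,000); remaining pool $21,225 reallocated over remaining headcount 241.
Redistributed shares: Meridian Mentoring 9,511.62 → $9,510; Hillcrest Transit 11,713.38 → $11,715.

Meridian Mentoring: $9,510; Hillcrest Transit: $11,715; Riverside Advocacy: $7,000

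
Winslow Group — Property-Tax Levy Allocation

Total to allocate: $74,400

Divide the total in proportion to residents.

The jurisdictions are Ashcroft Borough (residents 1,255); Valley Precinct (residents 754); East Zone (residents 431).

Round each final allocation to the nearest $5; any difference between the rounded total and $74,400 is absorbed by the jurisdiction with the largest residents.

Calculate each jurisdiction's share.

Ashcroft Borough: $38,270 | Valley Precinct: $22,990 | East Zone: $13,140

Total residents = 2,440.
Raw shares: Ashcroft Borough 1,255/2,440 × $74,400 = 38,267.21; Valley Precinct 754/2,440 × $74,400 = 22,990.82; East Zone 431/2,440 × $74,400 = 13,141.97.
At nearest $5: Ashcroft Borough $38,265; Valley Precinct $22,990; East Zone $13,140. Sum = $74,395.
Difference $74,400 − $74,395 = +$5 applied to largest residents (Ashcroft Borough): Ashcroft Borough becomes $38,270.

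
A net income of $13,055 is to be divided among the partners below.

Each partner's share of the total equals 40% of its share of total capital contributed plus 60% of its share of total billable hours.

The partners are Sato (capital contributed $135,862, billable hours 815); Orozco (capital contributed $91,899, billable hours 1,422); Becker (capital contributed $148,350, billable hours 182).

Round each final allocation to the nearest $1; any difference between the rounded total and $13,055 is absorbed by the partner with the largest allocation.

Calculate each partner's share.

Sato: $4,525; Orozco: $5,881; Becker: $2,649

Capital contributed total 376,111; billable hours total 2,419.
Combined weights (40% capital contributed + 60% billable hours): Sato 0.3466; Orozco 0.4504; Becker 0.2029.
Pro-rata amounts: Sato 4,525.40; Orozco 5,880.54; Becker 2,649.06.
At nearest $1: Sato $4,525; Orozco $5,881; Becker $2,649. Sum = $13,055.
No rounding difference to absorb.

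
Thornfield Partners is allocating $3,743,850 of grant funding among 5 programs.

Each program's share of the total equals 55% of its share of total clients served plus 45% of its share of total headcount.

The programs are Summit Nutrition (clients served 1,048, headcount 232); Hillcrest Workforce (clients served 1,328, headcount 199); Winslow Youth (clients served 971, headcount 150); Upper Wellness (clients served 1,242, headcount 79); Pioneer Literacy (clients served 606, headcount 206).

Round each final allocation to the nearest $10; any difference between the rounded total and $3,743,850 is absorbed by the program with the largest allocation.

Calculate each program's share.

Totals — clients served 5,195, headcount 866.
Blended shares (55% clients served + 45% headcount): Summit Nutrition 0.2315; Hillcrest Workforce 0.2440; Winslow Youth 0.1807; Upper Wellness 0.1725; Pioneer Literacy 0.1712.
Unrounded shares: Summit Nutrition 866,727.90; Hillcrest Workforce 913,511.36; Winslow Youth 676,683.45; Upper Wellness 645,973.72; Pioneer Literacy 640,953.57.
After rounding ($10): Summit Nutrition $866,730; Hillcrest Workforce $913,510; Winslow Youth $676,680; Upper Wellness $645,970; Pioneer Literacy $640,950. Sum = $3,743,840.
Difference $3,743,850 − $3,743,840 = +$10 applied to largest allocation (Hillcrest Workforce): Hillcrest Workforce becomes $913,520.

Summit Nutrition: $866,730 · Hillcrest Workforce: $913,520 · Winslow Youth: $676,680 · Upper Wellness: $645,970 · Pioneer Literacy: $640,950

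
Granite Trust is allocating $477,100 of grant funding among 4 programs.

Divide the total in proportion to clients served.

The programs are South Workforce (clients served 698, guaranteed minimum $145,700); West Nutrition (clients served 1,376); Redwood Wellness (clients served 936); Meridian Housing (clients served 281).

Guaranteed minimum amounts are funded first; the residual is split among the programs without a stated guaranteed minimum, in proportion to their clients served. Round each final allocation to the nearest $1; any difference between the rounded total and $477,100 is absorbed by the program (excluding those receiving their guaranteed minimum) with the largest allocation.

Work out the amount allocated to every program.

South Workforce: $145,700 | West Nutrition: $175,861 | Redwood Wellness: $119,626 | Meridian Housing: $35,913

Minimums first: South Workforce $145,700. Balance $331,400.
Balance split over remaining clients served 2,593: West Nutrition 175,860.55 → $175,861; Redwood Wellness 119,626.07 → $119,626; Meridian Housing 35,913.38 → $35,913.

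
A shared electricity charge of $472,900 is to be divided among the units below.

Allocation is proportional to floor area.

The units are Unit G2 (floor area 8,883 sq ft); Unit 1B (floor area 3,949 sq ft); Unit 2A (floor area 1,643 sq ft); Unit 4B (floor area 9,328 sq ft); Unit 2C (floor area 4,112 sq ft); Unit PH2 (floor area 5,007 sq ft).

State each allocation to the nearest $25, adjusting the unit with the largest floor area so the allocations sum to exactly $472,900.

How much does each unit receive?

Floor area total: 32,922.
Pro-rata amounts: Unit G2 8,883/32,922 × $472,900 = 127,597.68; Unit 1B 3,949/32,922 × $472,900 = 56,724.44; Unit 2A 1,643/32,922 × $472,900 = 23,600.47; Unit 4B 9,328/32,922 × $472,900 = 133,989.77; Unit 2C 4,112/32,922 × $472,900 = 59,065.82; Unit PH2 5,007/32,922 × $472,900 = 71,921.82.
At nearest $25: Unit G2 $127,600; Unit 1B $56,725; Unit 2A $23,600; Unit 4B $134,000; Unit 2C $59,075; Unit PH2 $71,925. Sum = $472,925.
Difference $472,900 − $472,925 = −$25 applied to largest floor area (Unit 4B): Unit 4B becomes $133,975.

Unit G2: $127,600 · Unit 1B: $56,725 · Unit 2A: $23,600 · Unit 4B: $133,975 · Unit 2C: $59,075 · Unit PH2: $71,925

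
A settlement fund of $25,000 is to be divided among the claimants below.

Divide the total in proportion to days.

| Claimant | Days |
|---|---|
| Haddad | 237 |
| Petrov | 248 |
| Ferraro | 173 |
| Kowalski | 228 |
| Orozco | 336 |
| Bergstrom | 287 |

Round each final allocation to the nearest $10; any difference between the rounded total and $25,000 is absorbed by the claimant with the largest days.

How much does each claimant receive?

Days total: 237 + 248 + 173 + 228 + 336 + 287 = 1,509.
Proportional shares: Haddad 3,926.44; Petrov 4,108.68; Ferraro 2,866.14; Kowalski 3,777.34; Orozco 5,566.60; Bergstrom 4,754.80.
Rounded to nearest $10: Haddad $3,930; Petrov $4,110; Ferraro $2,870; Kowalski $3,780; Orozco $5,570; Bergstrom $4,750. Sum = $25,010.
Difference $25,000 − $25,010 = −$10 applied to largest days (Orozco): Orozco becomes $5,560.

Haddad: $3,930 · Petrov: $4,110 · Ferraro: $2,870 · Kowalski: $3,780 · Orozco: $5,560 · Bergstrom: $4,750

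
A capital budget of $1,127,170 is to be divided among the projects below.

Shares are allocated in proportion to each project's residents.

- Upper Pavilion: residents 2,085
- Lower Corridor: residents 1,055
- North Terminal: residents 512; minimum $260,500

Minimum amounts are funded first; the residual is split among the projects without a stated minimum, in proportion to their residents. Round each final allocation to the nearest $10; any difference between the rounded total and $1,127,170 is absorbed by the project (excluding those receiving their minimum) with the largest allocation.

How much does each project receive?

Fund the minimums — North Terminal $260,500. Balance $866,670.
Balance split over remaining residents 3,140: Upper Pavilion 575,479.92 → $575,480; Lower Corridor 291,190.08 → $291,190.

Upper Pavilion: $575,480 | Lower Corridor: $291,190 | North Terminal: $260,500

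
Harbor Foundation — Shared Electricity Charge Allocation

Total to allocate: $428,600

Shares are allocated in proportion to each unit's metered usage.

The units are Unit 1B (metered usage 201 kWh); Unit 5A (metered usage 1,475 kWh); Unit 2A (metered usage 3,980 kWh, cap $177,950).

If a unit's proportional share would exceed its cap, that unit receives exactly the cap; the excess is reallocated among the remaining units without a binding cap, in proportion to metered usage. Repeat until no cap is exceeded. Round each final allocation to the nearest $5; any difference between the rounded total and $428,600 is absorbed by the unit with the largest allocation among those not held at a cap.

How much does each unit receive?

Unit 1B: $30,060; Unit 5A: $220,590; Unit 2A: $177,950

Total metered usage = 5,656.
Proportional shares (ignoring caps): Unit 1B 15,231.36; Unit 5A 111,772.45; Unit 2A 301,596.18.
Cap binds for Unit 2A ($177,950); remaining pool $250,650 reallocated over remaining metered usage 1,676.
Redistributed shares: Unit 1B 30,060.05 → $30,060; Unit 5A 220,589.95 → $220,590.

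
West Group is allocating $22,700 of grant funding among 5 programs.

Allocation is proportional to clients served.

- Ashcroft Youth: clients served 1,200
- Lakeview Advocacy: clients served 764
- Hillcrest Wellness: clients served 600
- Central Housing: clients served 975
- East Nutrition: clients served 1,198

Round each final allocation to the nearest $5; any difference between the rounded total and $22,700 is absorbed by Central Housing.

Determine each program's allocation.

Ashcroft Youth: $5,750 · Lakeview Advocacy: $3,660 · Hillcrest Wellness: $2,875 · Central Housing: $4,675 · East Nutrition: $5,740

Sum of clients served: 4,737.
Proportional shares: Ashcroft Youth 1,200/4,737 × $22,700 = 5,750.47; Lakeview Advocacy 764/4,737 × $22,700 = 3,661.14; Hillcrest Wellness 600/4,737 × $22,700 = 2,875.24; Central Housing 975/4,737 × $22,700 = 4,672.26; East Nutrition 1,198/4,737 × $22,700 = 5,740.89.
After rounding ($5): Ashcroft Youth $5,750; Lakeview Advocacy $3,660; Hillcrest Wellness $2,875; Central Housing $4,670; East Nutrition $5,740. Sum = $22,695.
Difference $22,700 − $22,695 = +$5 applied to Central Housing: Central Housing becomes $4,675.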